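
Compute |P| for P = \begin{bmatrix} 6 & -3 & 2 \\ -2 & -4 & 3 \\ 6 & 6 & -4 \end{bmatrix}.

Expand along column 1:
  + 6 · |-4 3; 6 -4| = 6·(16 − 18) = -12
  − (-2) · |-3 2; 6 -4| = −(-2)·(12 − 12) = 0
  + 6 · |-3 2; -4 3| = 6·(-9 − (-8)) = -6
Sum: (-12) + (0) + (-6) = -18

det(P) = -18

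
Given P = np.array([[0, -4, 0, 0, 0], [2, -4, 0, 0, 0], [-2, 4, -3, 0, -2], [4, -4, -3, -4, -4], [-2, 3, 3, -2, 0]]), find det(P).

det(P) = -96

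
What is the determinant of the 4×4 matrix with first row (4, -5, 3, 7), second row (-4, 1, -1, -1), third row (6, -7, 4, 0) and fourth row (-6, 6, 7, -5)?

The determinant is -1664.

Expand along row 3 (it has 1 zero):
  + (6) · M_31   where M_31 = det([-5 3 7; 1 -1 -1; 6 7 -5]) = 28
  − (-7) · M_32   where M_32 = det([4 3 7; -4 -1 -1; -6 7 -5]) = -232
  + (4) · M_33   where M_33 = det([4 -5 7; -4 1 -1; -6 6 -5]) = -52
det = (+1)·(6)·(28) + (-1)·(-7)·(-232) + (+1)·(4)·(-52) = -1664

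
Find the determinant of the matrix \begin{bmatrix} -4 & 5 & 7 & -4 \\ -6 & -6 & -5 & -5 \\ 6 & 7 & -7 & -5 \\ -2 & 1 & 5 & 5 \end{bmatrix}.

Expand along row 1:
  + (-4) · M_11   where M_11 = det([-6 -5 -5; 7 -7 -5; 1 5 5]) = 50
  − (5) · M_12   where M_12 = det([-6 -5 -5; 6 -7 -5; -2 5 5]) = 80
  + (7) · M_13   where M_13 = det([-6 -6 -5; 6 7 -5; -2 1 5]) = -220
  − (-4) · M_14   where M_14 = det([-6 -6 -5; 6 7 -7; -2 1 5]) = -256
det = (+1)·(-4)·(50) + (-1)·(5)·(80) + (+1)·(7)·(-220) + (-1)·(-4)·(-256) = -3164

-3164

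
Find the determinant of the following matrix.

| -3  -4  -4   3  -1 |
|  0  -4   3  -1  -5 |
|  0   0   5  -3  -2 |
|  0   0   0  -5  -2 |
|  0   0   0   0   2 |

-600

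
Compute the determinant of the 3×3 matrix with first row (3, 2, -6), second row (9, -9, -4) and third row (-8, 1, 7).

The determinant is 139.

Expand along row 1:
  + 3 · |-9 -4; 1 7| = 3·(-63 − (-4)) = -177
  − 2 · |9 -4; -8 7| = −2·(63 − 32) = -62
  + (-6) · |9 -9; -8 1| = (-6)·(9 − 72) = 378
Sum: (-177) + (-62) + (378) = 139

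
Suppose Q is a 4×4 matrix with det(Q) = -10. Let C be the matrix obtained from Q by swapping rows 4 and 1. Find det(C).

Swapping two rows multiplies the determinant by −1.
det(C) = (-1)·(-10) = 10

det(C) = 10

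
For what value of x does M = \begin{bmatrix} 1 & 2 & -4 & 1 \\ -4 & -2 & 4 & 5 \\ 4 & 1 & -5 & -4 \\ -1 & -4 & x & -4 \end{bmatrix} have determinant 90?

2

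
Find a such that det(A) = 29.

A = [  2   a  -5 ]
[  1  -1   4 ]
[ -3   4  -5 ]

Expanding along the row containing a, det(A) is linear in a: det(A) = (-7)·a + (-27).
Set (-7)·a + (-27) = 29  ⇒  (-7)·a = 56  ⇒  a = -8.

-8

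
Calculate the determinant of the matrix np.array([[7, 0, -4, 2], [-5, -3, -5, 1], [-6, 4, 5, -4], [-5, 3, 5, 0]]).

Expand along row 1 (it has 1 zero):
  + (7) · M_11   where M_11 = det([-3 -5 1; 4 5 -4; 3 5 0]) = 5
  + (-4) · M_13   where M_13 = det([-5 -3 1; -6 4 -4; -5 3 0]) = -118
  − (2) · M_14   where M_14 = det([-5 -3 -5; -6 4 5; -5 3 5]) = -50
det = (+1)·(7)·(5) + (+1)·(-4)·(-118) + (-1)·(2)·(-50) = 607

The determinant is 607.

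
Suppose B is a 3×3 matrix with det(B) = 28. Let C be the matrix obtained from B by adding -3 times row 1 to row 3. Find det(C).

28

Adding a multiple of one row to another leaves the determinant unchanged.
det(C) = (1)·(28) = 28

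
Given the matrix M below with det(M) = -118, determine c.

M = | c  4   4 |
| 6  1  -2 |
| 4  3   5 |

Expanding along the column containing c, det(M) is linear in c: det(M) = (11)·c + (-96).
Set (11)·c + (-96) = -118  ⇒  (11)·c = -22  ⇒  c = -2.

c = -2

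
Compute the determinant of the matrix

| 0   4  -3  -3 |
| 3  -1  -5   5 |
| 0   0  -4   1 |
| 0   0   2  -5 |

Expand along column 1 (it has 3 zeros):
  − (3) · M_21   where M_21 = det([4 -3 -3; 0 -4 1; 0 2 -5]) = 72
det = (-1)·(3)·(72) = -216

-216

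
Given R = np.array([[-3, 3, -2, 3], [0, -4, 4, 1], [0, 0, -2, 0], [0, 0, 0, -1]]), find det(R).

24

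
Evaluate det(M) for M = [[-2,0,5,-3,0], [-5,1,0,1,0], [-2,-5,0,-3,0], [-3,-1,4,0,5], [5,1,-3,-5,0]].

Expand along column 5 (it has 4 zeros):
  − (5) · M_45   where M_45 = det([-2 0 5 -3; -5 1 0 1; -2 -5 0 -3; 5 1 -3 -5]) = -965
det = (-1)·(5)·(-965) = 4825

4825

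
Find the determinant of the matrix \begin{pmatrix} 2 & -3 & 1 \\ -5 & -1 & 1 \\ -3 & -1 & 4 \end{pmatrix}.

Expand along column 1:
  + 2 · |-1 1; -1 4| = 2·(-4 − (-1)) = -6
  − (-5) · |-3 1; -1 4| = −(-5)·(-12 − (-1)) = -55
  + (-3) · |-3 1; -1 1| = (-3)·(-3 − (-1)) = 6
Sum: (-6) + (-55) + (6) = -55

The determinant is -55.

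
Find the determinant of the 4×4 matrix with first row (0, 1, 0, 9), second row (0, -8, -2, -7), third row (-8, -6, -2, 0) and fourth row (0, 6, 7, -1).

2760

Expand along column 1 (it has 3 zeros):
  + (-8) · M_31   where M_31 = det([1 0 9; -8 -2 -7; 6 7 -1]) = -345
det = (+1)·(-8)·(-345) = 2760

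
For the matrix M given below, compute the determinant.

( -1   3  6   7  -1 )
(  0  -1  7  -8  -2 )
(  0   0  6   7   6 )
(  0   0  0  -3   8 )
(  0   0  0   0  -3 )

M is upper triangular, so det(M) is the product of the diagonal entries:
det = (-1) · (-1) · (6) · (-3) · (-3) = 54

54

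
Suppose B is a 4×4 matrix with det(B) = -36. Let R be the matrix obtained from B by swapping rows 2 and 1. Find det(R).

det(R) = 36

Swapping two rows multiplies the determinant by −1.
det(R) = (-1)·(-36) = 36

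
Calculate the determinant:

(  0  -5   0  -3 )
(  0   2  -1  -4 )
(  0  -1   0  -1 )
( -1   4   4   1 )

Expand along column 1 (it has 3 zeros):
  − (-1) · M_41   where M_41 = det([-5 0 -3; 2 -1 -4; -1 0 -1]) = -2
det = (-1)·(-1)·(-2) = -2

The determinant is -2.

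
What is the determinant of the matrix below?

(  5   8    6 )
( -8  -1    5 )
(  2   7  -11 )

The determinant is -1068.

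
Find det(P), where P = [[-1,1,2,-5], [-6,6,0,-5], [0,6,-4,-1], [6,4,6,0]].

-1660

Expand along row 2 (it has 1 zero):
  − (-6) · M_21   where M_21 = det([1 2 -5; 6 -4 -1; 4 6 0]) = -262
  + (6) · M_22   where M_22 = det([-1 2 -5; 0 -4 -1; 6 6 0]) = -138
  + (-5) · M_24   where M_24 = det([-1 1 2; 0 6 -4; 6 4 6]) = -148
det = (-1)·(-6)·(-262) + (+1)·(6)·(-138) + (+1)·(-5)·(-148) = -1660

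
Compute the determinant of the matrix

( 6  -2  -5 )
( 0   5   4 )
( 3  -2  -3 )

Expand along column 1:
  + 6 · |5 4; -2 -3| = 6·(-15 − (-8)) = -42
  + 3 · |-2 -5; 5 4| = 3·(-8 − (-25)) = 51
Sum: (-42) + (51) = 9

The determinant is 9.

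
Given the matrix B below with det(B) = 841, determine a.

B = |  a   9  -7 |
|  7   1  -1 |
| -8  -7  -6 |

a = -8

Expanding along the column containing a, det(B) is linear in a: det(B) = (-13)·a + (737).
Set (-13)·a + (737) = 841  ⇒  (-13)·a = 104  ⇒  a = -8.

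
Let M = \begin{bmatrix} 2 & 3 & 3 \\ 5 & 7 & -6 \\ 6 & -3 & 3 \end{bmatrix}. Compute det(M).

-318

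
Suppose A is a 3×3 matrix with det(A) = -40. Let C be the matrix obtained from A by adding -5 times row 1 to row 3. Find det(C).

Adding a multiple of one row to another leaves the determinant unchanged.
det(C) = (1)·(-40) = -40

-40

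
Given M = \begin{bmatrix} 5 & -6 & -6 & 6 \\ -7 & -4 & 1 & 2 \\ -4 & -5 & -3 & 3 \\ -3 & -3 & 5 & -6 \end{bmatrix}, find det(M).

The determinant is -1099.

Expand along row 1:
  + (5) · M_11   where M_11 = det([-4 1 2; -5 -3 3; -3 5 -6]) = -119
  − (-6) · M_12   where M_12 = det([-7 1 2; -4 -3 3; -3 5 -6]) = -112
  + (-6) · M_13   where M_13 = det([-7 -4 2; -4 -5 3; -3 -3 -6]) = -147
  − (6) · M_14   where M_14 = det([-7 -4 1; -4 -5 -3; -3 -3 5]) = 119
det = (+1)·(5)·(-119) + (-1)·(-6)·(-112) + (+1)·(-6)·(-147) + (-1)·(6)·(119) = -1099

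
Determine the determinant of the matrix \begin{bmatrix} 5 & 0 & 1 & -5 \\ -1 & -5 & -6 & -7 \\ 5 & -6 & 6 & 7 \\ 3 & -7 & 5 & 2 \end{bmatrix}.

Expand along row 1 (it has 1 zero):
  + (5) · M_11   where M_11 = det([-5 -6 -7; -6 6 7; -7 5 2]) = 253
  + (1) · M_13   where M_13 = det([-1 -5 -7; 5 -6 7; 3 -7 2]) = 27
  − (-5) · M_14   where M_14 = det([-1 -5 -6; 5 -6 6; 3 -7 5]) = 125
det = (+1)·(5)·(253) + (+1)·(1)·(27) + (-1)·(-5)·(125) = 1917

1917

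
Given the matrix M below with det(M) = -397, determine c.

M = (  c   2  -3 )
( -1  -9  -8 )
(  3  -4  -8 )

-6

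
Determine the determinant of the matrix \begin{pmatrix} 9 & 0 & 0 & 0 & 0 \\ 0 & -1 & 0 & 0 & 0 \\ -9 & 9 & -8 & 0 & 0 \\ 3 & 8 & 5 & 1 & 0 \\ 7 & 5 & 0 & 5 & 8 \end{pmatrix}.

The matrix is lower triangular, so the determinant is the product of the diagonal entries:
det = (9) · (-1) · (-8) · (1) · (8) = 576

The determinant is 576.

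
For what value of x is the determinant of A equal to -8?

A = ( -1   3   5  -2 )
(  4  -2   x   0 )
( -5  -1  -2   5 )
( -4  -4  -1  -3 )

x = -4

Expanding along the row containing x, det(A) is linear in x: det(A) = (160)·x + (632).
Set (160)·x + (632) = -8  ⇒  (160)·x = -640  ⇒  x = -4.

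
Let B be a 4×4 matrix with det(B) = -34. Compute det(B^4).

det(B^4) = (det B)^4 = (-34)^4 = 1336336

1336336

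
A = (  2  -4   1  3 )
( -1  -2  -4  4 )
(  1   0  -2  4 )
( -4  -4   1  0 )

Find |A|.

|A| = 210

Expand along row 3 (it has 1 zero):
  + (1) · M_31   where M_31 = det([-4 1 3; -2 -4 4; -4 1 0]) = -54
  + (-2) · M_33   where M_33 = det([2 -4 3; -1 -2 4; -4 -4 0]) = 84
  − (4) · M_34   where M_34 = det([2 -4 1; -1 -2 -4; -4 -4 1]) = -108
det = (+1)·(1)·(-54) + (+1)·(-2)·(84) + (-1)·(4)·(-108) = 210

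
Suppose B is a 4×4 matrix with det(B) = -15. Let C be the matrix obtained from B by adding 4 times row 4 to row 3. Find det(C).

Adding a multiple of one row to another leaves the determinant unchanged.
det(C) = (1)·(-15) = -15

The determinant is -15.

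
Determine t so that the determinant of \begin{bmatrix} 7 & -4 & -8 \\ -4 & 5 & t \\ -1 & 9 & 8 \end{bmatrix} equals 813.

t = -7

Expanding along the row containing t, det(A) is linear in t: det(A) = (-59)·t + (400).
Set (-59)·t + (400) = 813  ⇒  (-59)·t = 413  ⇒  t = -7.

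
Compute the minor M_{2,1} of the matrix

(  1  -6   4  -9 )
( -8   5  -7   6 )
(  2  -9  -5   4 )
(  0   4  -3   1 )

Delete row 2 and column 1; the remaining 3×3 submatrix is [-6 4 -9; -9 -5 4; 4 -3 1].
Its determinant is -365.

-365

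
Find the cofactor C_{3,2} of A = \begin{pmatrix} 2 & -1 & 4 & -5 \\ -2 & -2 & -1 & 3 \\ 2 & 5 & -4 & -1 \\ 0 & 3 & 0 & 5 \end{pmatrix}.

The cofactor is -30.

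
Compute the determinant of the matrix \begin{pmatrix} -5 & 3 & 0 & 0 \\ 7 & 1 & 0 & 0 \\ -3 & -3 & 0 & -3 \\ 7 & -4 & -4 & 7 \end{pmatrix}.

The determinant is 312.

The matrix is block lower-triangular with a 2×2 block and a 2×2 block on the diagonal, so its determinant equals the product of the determinants of the diagonal blocks.
det of the 2×2 block = -26
det of the 2×2 block = -12
det = (-26)·(-12) = 312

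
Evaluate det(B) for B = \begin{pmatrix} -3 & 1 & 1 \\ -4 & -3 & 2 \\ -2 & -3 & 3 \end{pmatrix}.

23

Expand along row 1:
  + (-3) · |-3 2; -3 3| = (-3)·(-9 − (-6)) = 9
  − 1 · |-4 2; -2 3| = −1·(-12 − (-4)) = 8
  + 1 · |-4 -3; -2 -3| = 1·(12 − 6) = 6
Sum: (9) + (8) + (6) = 23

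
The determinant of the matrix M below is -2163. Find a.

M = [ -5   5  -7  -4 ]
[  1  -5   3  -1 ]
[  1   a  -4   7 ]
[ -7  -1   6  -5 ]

Expanding along the row containing a, det(M) is linear in a: det(M) = (147)·a + (-1869).
Set (147)·a + (-1869) = -2163  ⇒  (147)·a = -294  ⇒  a = -2.

-2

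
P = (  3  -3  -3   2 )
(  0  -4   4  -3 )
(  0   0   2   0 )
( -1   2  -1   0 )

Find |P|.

Expand along row 3 (it has 3 zeros):
  + (2) · M_33   where M_33 = det([3 -3 2; 0 -4 -3; -1 2 0]) = 1
det = (+1)·(2)·(1) = 2

2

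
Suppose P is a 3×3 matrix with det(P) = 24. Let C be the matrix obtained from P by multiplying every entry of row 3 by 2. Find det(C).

Scaling one row by 2 multiplies the determinant by 2.
det(C) = (2)·(24) = 48

|C| = 48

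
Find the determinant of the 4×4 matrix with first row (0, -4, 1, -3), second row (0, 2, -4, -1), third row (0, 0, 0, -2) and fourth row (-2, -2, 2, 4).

The determinant is -56.

Expand along row 3 (it has 3 zeros):
  − (-2) · M_34   where M_34 = det([0 -4 1; 0 2 -4; -2 -2 2]) = -28
det = (-1)·(-2)·(-28) = -56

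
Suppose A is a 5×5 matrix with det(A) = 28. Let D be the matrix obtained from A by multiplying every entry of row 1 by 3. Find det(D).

Scaling one row by 3 multiplies the determinant by 3.
det(D) = (3)·(28) = 84

84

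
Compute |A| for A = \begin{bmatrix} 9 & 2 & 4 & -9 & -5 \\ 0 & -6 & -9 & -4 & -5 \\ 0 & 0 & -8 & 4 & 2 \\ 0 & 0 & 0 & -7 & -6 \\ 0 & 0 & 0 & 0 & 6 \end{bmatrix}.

A is upper triangular, so det(A) is the product of the diagonal entries:
det = (9) · (-6) · (-8) · (-7) · (6) = -18144

det(A) = -18144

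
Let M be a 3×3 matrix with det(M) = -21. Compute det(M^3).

-9261

det(M^3) = (det M)^3 = (-21)^3 = -9261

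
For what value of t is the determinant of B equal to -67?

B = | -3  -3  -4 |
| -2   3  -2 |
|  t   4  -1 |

Expanding along the row containing t, det(B) is linear in t: det(B) = (18)·t + (23).
Set (18)·t + (23) = -67  ⇒  (18)·t = -90  ⇒  t = -5.

t = -5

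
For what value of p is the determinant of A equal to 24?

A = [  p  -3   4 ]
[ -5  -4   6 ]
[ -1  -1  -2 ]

Expanding along the column containing p, det(A) is linear in p: det(A) = (14)·p + (52).
Set (14)·p + (52) = 24  ⇒  (14)·p = -28  ⇒  p = -2.

-2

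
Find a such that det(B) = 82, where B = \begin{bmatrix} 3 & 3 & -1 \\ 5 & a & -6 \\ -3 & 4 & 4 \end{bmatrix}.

Expanding along the column containing a, det(B) is linear in a: det(B) = (9)·a + (46).
Set (9)·a + (46) = 82  ⇒  (9)·a = 36  ⇒  a = 4.

4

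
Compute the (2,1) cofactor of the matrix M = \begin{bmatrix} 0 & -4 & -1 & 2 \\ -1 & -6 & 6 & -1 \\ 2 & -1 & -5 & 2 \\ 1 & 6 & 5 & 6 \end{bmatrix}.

-192

Delete row 2 and column 1; the remaining 3×3 submatrix is [-4 -1 2; -1 -5 2; 6 5 6].
Its determinant is 192.
The cofactor carries sign (−1)^(2+1) = −1, so C_{2,1} = −(192) = -192.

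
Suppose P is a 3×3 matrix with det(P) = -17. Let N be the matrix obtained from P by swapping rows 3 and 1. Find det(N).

17

Swapping two rows multiplies the determinant by −1.
det(N) = (-1)·(-17) = 17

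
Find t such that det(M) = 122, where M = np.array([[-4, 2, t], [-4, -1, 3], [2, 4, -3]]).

-7

Expanding along the row containing t, det(M) is linear in t: det(M) = (-14)·t + (24).
Set (-14)·t + (24) = 122  ⇒  (-14)·t = 98  ⇒  t = -7.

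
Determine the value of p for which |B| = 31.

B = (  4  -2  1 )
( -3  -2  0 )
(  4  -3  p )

p = -1

Expanding along the column containing p, det(B) is linear in p: det(B) = (-14)·p + (17).
Set (-14)·p + (17) = 31  ⇒  (-14)·p = 14  ⇒  p = -1.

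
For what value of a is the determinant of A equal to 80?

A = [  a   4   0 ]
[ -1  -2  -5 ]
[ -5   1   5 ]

8

Expanding along the row containing a, det(A) is linear in a: det(A) = (-5)·a + (120).
Set (-5)·a + (120) = 80  ⇒  (-5)·a = -40  ⇒  a = 8.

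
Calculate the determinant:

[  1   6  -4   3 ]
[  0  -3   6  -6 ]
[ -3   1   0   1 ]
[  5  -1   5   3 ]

The determinant is -792.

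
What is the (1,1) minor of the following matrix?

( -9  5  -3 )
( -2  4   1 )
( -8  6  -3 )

Delete row 1 and column 1; the remaining 2×2 submatrix is [4 1; 6 -3].
Its determinant is 4·(-3) − 1·6 = -18.

-18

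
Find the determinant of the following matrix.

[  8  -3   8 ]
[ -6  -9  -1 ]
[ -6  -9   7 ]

-720

Expand along row 1:
  + 8 · |-9 -1; -9 7| = 8·(-63 − 9) = -576
  − (-3) · |-6 -1; -6 7| = −(-3)·(-42 − 6) = -144
  + 8 · |-6 -9; -6 -9| = 8·(54 − 54) = 0
Sum: (-576) + (-144) + (0) = -720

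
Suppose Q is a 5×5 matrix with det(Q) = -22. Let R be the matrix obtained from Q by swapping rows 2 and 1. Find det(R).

22

Swapping two rows multiplies the determinant by −1.
det(R) = (-1)·(-22) = 22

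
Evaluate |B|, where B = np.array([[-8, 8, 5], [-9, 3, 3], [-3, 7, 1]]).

Expand along column 1:
  + (-8) · |3 3; 7 1| = (-8)·(3 − 21) = 144
  − (-9) · |8 5; 7 1| = −(-9)·(8 − 35) = -243
  + (-3) · |8 5; 3 3| = (-3)·(24 − 15) = -27
Sum: (144) + (-243) + (-27) = -126

|B| = -126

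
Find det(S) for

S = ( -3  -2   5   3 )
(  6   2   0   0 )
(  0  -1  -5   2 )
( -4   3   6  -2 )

|S| = -494

Expand along row 2 (it has 2 zeros):
  − (6) · M_21   where M_21 = det([-2 5 3; -1 -5 2; 3 6 -2]) = 51
  + (2) · M_22   where M_22 = det([-3 5 3; 0 -5 2; -4 6 -2]) = -94
det = (-1)·(6)·(51) + (+1)·(2)·(-94) = -494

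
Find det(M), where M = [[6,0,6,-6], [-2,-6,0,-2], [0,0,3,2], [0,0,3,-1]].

324

M is block upper-triangular with a 2×2 block and a 2×2 block on the diagonal, so its determinant equals the product of the determinants of the diagonal blocks.
det of the 2×2 block = -36
det of the 2×2 block = -9
det = (-36)·(-9) = 324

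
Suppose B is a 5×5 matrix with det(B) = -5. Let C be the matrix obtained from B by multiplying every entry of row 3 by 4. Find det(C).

-20

Scaling one row by 4 multiplies the determinant by 4.
det(C) = (4)·(-5) = -20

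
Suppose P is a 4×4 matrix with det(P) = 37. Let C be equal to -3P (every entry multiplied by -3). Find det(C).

For a 4×4 matrix, det(-3P) = (-3)^4·det(P) = 81·det(P).
det(C) = (81)·(37) = 2997

2997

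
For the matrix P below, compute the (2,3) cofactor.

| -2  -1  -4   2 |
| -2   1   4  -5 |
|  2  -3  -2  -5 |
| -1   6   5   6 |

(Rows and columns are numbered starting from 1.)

-1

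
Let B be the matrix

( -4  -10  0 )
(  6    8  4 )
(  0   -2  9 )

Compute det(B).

Expand along column 1:
  + (-4) · |8 4; -2 9| = (-4)·(72 − (-8)) = -320
  − 6 · |-10 0; -2 9| = −6·(-90 − 0) = 540
Sum: (-320) + (540) = 220

The determinant is 220.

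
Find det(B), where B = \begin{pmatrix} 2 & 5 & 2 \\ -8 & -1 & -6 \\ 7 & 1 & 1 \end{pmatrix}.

Expand along column 1:
  + 2 · |-1 -6; 1 1| = 2·(-1 − (-6)) = 10
  − (-8) · |5 2; 1 1| = −(-8)·(5 − 2) = 24
  + 7 · |5 2; -1 -6| = 7·(-30 − (-2)) = -196
Sum: (10) + (24) + (-196) = -162

|B| = -162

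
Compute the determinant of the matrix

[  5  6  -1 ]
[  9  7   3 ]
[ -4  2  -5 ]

Expand along column 1:
  + 5 · |7 3; 2 -5| = 5·(-35 − 6) = -205
  − 9 · |6 -1; 2 -5| = −9·(-30 − (-2)) = 252
  + (-4) · |6 -1; 7 3| = (-4)·(18 − (-7)) = -100
Sum: (-205) + (252) + (-100) = -53

-53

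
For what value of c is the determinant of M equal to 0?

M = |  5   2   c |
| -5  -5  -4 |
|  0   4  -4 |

Expanding along the row containing c, det(M) is linear in c: det(M) = (-20)·c + (140).
Set (-20)·c + (140) = 0  ⇒  (-20)·c = -140  ⇒  c = 7.

7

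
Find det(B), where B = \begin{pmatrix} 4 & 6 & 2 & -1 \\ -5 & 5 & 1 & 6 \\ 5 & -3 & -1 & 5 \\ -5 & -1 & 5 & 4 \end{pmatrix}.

-2916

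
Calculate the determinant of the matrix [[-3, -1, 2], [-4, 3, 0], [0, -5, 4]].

-12

Expand along column 1:
  + (-3) · |3 0; -5 4| = (-3)·(12 − 0) = -36
  − (-4) · |-1 2; -5 4| = −(-4)·(-4 − (-10)) = 24
Sum: (-36) + (24) = -12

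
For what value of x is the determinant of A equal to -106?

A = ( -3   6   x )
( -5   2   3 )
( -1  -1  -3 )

-1

Expanding along the column containing x, det(A) is linear in x: det(A) = (7)·x + (-99).
Set (7)·x + (-99) = -106  ⇒  (7)·x = -7  ⇒  x = -1.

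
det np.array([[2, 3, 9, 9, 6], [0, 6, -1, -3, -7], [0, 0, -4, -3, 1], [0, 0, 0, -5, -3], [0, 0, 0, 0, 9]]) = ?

The matrix is upper triangular, so the determinant is the product of the diagonal entries:
det = (2) · (6) · (-4) · (-5) · (9) = 2160

2160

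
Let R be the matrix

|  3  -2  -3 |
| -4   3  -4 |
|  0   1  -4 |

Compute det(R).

|R| = 20

Expand along row 3:
  − 1 · |3 -3; -4 -4| = −1·(-12 − 12) = 24
  + (-4) · |3 -2; -4 3| = (-4)·(9 − 8) = -4
Sum: (24) + (-4) = 20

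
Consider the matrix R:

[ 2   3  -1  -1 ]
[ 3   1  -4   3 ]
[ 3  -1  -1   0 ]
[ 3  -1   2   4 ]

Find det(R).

-241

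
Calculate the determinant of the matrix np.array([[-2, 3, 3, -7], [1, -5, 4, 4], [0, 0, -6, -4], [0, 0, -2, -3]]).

The matrix is block upper-triangular with a 2×2 block and a 2×2 block on the diagonal, so its determinant equals the product of the determinants of the diagonal blocks.
det of the 2×2 block = 7
det of the 2×2 block = 10
det = (7)·(10) = 70

The determinant is 70.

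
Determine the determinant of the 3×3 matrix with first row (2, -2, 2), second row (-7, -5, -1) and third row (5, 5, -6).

Expand along row 1:
  + 2 · |-5 -1; 5 -6| = 2·(30 − (-5)) = 70
  − (-2) · |-7 -1; 5 -6| = −(-2)·(42 − (-5)) = 94
  + 2 · |-7 -5; 5 5| = 2·(-35 − (-25)) = -20
Sum: (70) + (94) + (-20) = 144

144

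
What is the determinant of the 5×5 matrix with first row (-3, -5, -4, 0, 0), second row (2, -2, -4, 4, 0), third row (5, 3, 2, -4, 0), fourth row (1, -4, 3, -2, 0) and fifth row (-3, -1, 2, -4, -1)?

Expand along column 5 (it has 4 zeros):
  + (-1) · M_55   where M_55 = det([-3 -5 -4 0; 2 -2 -4 4; 5 3 2 -4; 1 -4 3 -2]) = 920
det = (+1)·(-1)·(920) = -920

-920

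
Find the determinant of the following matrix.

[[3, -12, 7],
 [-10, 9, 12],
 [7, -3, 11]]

-2154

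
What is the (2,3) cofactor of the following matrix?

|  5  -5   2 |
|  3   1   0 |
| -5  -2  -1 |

Delete row 2 and column 3; the remaining 2×2 submatrix is [5 -5; -5 -2].
Its determinant is 5·(-2) − (-5)·(-5) = -35.
The cofactor carries sign (−1)^(2+3) = −1, so C_{2,3} = −(-35) = 35.

35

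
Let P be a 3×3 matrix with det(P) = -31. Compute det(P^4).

det(P^4) = (det P)^4 = (-31)^4 = 923521

923521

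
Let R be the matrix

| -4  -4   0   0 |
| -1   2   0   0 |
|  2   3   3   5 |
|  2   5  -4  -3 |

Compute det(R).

R is block lower-triangular with a 2×2 block and a 2×2 block on the diagonal, so its determinant equals the product of the determinants of the diagonal blocks.
det of the 2×2 block = -12
det of the 2×2 block = 11
det = (-12)·(11) = -132

-132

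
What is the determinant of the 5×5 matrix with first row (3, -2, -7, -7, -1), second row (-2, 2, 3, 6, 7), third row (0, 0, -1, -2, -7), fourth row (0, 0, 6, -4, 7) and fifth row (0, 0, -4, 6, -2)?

The matrix is block upper-triangular with a 2×2 block and a 3×3 block on the diagonal, so its determinant equals the product of the determinants of the diagonal blocks.
det of the 2×2 block = 2
det of the 3×3 block = -74
det = (2)·(-74) = -148

-148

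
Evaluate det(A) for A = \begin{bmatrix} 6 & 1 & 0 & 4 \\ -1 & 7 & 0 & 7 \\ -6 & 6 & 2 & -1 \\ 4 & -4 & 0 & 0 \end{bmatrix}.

The determinant is 200.

Expand along column 3 (it has 3 zeros):
  + (2) · M_33   where M_33 = det([6 1 4; -1 7 7; 4 -4 0]) = 100
det = (+1)·(2)·(100) = 200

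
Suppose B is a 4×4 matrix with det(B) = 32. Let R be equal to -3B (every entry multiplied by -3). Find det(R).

For a 4×4 matrix, det(-3B) = (-3)^4·det(B) = 81·det(B).
det(R) = (81)·(32) = 2592

2592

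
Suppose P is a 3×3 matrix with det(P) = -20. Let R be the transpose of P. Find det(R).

det(R) = -20

det(Pᵀ) = det(P).
det(R) = (1)·(-20) = -20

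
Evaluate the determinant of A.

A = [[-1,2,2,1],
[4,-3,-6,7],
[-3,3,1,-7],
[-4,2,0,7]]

|A| = 403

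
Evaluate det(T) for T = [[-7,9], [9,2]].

-95

det(T) = (-7)·2 − 9·9 = -14 − 81 = -95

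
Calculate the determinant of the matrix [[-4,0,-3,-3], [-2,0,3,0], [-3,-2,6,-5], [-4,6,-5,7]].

210

Expand along row 2 (it has 2 zeros):
  − (-2) · M_21   where M_21 = det([0 -3 -3; -2 6 -5; 6 -5 7]) = 126
  − (3) · M_23   where M_23 = det([-4 0 -3; -3 -2 -5; -4 6 7]) = 14
det = (-1)·(-2)·(126) + (-1)·(3)·(14) = 210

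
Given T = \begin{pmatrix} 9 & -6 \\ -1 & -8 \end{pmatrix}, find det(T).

-78

det(T) = 9·(-8) − (-6)·(-1) = -72 − 6 = -78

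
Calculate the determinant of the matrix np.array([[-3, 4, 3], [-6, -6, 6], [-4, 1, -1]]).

Expand along column 1:
  + (-3) · |-6 6; 1 -1| = (-3)·(6 − 6) = 0
  − (-6) · |4 3; 1 -1| = −(-6)·(-4 − 3) = -42
  + (-4) · |4 3; -6 6| = (-4)·(24 − (-18)) = -168
Sum: (0) + (-42) + (-168) = -210

-210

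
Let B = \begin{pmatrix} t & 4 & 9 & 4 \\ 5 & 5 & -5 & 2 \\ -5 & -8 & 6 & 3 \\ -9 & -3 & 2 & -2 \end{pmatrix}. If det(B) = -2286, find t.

Expanding along the row containing t, det(B) is linear in t: det(B) = (39)·t + (-2598).
Set (39)·t + (-2598) = -2286  ⇒  (39)·t = 312  ⇒  t = 8.

8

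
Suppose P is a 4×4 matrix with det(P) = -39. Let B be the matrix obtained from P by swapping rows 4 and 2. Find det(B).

Swapping two rows multiplies the determinant by −1.
det(B) = (-1)·(-39) = 39

|B| = 39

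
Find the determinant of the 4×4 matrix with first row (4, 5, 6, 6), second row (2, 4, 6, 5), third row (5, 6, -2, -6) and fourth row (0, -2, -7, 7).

Expand along row 4 (it has 1 zero):
  + (-2) · M_42   where M_42 = det([4 6 6; 2 6 5; 5 -2 -6]) = -86
  − (-7) · M_43   where M_43 = det([4 5 6; 2 4 5; 5 6 -6]) = -79
  + (7) · M_44   where M_44 = det([4 5 6; 2 4 6; 5 6 -2]) = -54
det = (+1)·(-2)·(-86) + (-1)·(-7)·(-79) + (+1)·(7)·(-54) = -759

-759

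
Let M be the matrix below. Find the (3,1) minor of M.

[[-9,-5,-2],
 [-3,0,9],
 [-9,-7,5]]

Delete row 3 and column 1; the remaining 2×2 submatrix is [-5 -2; 0 9].
Its determinant is (-5)·9 − (-2)·0 = -45.

-45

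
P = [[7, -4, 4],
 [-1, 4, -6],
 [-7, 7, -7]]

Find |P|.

42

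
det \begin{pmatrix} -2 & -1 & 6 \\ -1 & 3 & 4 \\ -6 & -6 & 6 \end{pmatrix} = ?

Expand along column 1:
  + (-2) · |3 4; -6 6| = (-2)·(18 − (-24)) = -84
  − (-1) · |-1 6; -6 6| = −(-1)·(-6 − (-36)) = 30
  + (-6) · |-1 6; 3 4| = (-6)·(-4 − 18) = 132
Sum: (-84) + (30) + (132) = 78

78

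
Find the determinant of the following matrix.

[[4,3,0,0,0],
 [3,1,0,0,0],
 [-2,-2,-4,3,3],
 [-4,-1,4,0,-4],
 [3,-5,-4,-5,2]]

The matrix is block lower-triangular with a 2×2 block and a 3×3 block on the diagonal, so its determinant equals the product of the determinants of the diagonal blocks.
det of the 2×2 block = -5
det of the 3×3 block = 44
det = (-5)·(44) = -220

The determinant is -220.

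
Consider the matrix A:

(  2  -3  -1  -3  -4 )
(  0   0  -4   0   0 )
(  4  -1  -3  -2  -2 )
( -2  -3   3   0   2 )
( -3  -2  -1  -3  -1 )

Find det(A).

Expand along row 2 (it has 4 zeros):
  − (-4) · M_23   where M_23 = det([2 -3 -3 -4; 4 -1 -2 -2; -2 -3 0 2; -3 -2 -3 -1]) = 134
det = (-1)·(-4)·(134) = 536

det(A) = 536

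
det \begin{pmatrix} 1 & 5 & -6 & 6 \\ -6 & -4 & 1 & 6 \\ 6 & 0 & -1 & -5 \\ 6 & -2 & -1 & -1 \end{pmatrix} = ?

-490

Expand along row 3 (it has 1 zero):
  + (6) · M_31   where M_31 = det([5 -6 6; -4 1 6; -2 -1 -1]) = 157
  + (-1) · M_33   where M_33 = det([1 5 6; -6 -4 6; 6 -2 -1]) = 382
  − (-5) · M_34   where M_34 = det([1 5 -6; -6 -4 1; 6 -2 -1]) = -210
det = (+1)·(6)·(157) + (+1)·(-1)·(382) + (-1)·(-5)·(-210) = -490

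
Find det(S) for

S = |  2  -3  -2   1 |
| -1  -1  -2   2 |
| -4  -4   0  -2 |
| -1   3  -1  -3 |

230

Expand along row 3 (it has 1 zero):
  + (-4) · M_31   where M_31 = det([-3 -2 1; -1 -2 2; 3 -1 -3]) = -23
  − (-4) · M_32   where M_32 = det([2 -2 1; -1 -2 2; -1 -1 -3]) = 25
  − (-2) · M_34   where M_34 = det([2 -3 -2; -1 -1 -2; -1 3 -1]) = 19
det = (+1)·(-4)·(-23) + (-1)·(-4)·(25) + (-1)·(-2)·(19) = 230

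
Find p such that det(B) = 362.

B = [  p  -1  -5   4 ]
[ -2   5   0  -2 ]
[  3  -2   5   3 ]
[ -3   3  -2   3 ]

p = 0

Expanding along the column containing p, det(B) is linear in p: det(B) = (127)·p + (362).
Set (127)·p + (362) = 362  ⇒  (127)·p = 0  ⇒  p = 0.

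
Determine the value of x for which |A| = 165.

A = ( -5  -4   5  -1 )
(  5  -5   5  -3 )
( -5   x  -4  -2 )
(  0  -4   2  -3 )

x = -2

Expanding along the row containing x, det(A) is linear in x: det(A) = (-110)·x + (-55).
Set (-110)·x + (-55) = 165  ⇒  (-110)·x = 220  ⇒  x = -2.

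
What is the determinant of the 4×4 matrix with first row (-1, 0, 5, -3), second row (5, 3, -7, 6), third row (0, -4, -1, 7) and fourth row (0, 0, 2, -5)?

315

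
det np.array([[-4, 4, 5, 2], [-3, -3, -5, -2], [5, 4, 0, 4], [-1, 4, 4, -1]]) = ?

585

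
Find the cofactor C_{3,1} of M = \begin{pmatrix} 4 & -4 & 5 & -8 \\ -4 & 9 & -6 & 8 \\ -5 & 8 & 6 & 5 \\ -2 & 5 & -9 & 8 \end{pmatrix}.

Delete row 3 and column 1; the remaining 3×3 submatrix is [-4 5 -8; 9 -6 8; 5 -9 8].
Its determinant is 152.
The cofactor carries sign (−1)^(3+1) = +1, so C_{3,1} = +(152) = 152.

152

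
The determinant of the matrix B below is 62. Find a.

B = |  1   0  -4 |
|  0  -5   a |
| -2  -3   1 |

Expanding along the row containing a, det(B) is linear in a: det(B) = (3)·a + (35).
Set (3)·a + (35) = 62  ⇒  (3)·a = 27  ⇒  a = 9.

9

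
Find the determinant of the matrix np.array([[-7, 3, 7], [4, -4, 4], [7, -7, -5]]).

Expand along row 1:
  + (-7) · |-4 4; -7 -5| = (-7)·(20 − (-28)) = -336
  − 3 · |4 4; 7 -5| = −3·(-20 − 28) = 144
  + 7 · |4 -4; 7 -7| = 7·(-28 − (-28)) = 0
Sum: (-336) + (144) + (0) = -192

The determinant is -192.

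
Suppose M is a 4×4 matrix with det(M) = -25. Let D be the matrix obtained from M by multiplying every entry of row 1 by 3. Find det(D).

-75

Scaling one row by 3 multiplies the determinant by 3.
det(D) = (3)·(-25) = -75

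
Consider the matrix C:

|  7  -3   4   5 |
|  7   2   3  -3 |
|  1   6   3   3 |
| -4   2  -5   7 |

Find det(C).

The determinant is 2510.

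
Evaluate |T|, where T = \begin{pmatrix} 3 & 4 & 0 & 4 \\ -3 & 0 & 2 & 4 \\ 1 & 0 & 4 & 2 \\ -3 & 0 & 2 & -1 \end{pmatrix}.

det(T) = -280

Expand along column 2 (it has 3 zeros):
  − (4) · M_12   where M_12 = det([-3 2 4; 1 4 2; -3 2 -1]) = 70
det = (-1)·(4)·(70) = -280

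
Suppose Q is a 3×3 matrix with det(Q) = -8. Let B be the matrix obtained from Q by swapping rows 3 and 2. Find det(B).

The determinant is 8.

Swapping two rows multiplies the determinant by −1.
det(B) = (-1)·(-8) = 8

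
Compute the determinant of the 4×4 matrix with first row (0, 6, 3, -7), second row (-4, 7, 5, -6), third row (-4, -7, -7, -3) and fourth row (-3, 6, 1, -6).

Expand along row 1 (it has 1 zero):
  − (6) · M_12   where M_12 = det([-4 5 -6; -4 -7 -3; -3 1 -6]) = -105
  + (3) · M_13   where M_13 = det([-4 7 -6; -4 -7 -3; -3 6 -6]) = -75
  − (-7) · M_14   where M_14 = det([-4 7 5; -4 -7 -7; -3 6 1]) = -190
det = (-1)·(6)·(-105) + (+1)·(3)·(-75) + (-1)·(-7)·(-190) = -925

-925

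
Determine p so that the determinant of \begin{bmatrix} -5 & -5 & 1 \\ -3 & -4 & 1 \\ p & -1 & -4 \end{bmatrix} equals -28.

6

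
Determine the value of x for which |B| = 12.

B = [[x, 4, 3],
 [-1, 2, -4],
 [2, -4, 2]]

Expanding along the row containing x, det(B) is linear in x: det(B) = (-12)·x + (-24).
Set (-12)·x + (-24) = 12  ⇒  (-12)·x = 36  ⇒  x = -3.

x = -3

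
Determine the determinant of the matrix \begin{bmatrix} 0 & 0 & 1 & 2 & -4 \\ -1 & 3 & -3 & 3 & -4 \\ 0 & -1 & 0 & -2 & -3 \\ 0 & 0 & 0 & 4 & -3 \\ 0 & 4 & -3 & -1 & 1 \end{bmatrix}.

Expand along column 1 (it has 4 zeros):
  − (-1) · M_21   where M_21 = det([0 1 2 -4; -1 0 -2 -3; 0 0 4 -3; 4 -3 -1 1]) = -101
det = (-1)·(-1)·(-101) = -101

-101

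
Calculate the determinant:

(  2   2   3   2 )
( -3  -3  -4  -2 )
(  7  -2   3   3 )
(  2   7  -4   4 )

Expand along row 1:
  + (2) · M_11   where M_11 = det([-3 -4 -2; -2 3 3; 7 -4 4]) = -162
  − (2) · M_12   where M_12 = det([-3 -4 -2; 7 3 3; 2 -4 4]) = 84
  + (3) · M_13   where M_13 = det([-3 -3 -2; 7 -2 3; 2 7 4]) = 47
  − (2) · M_14   where M_14 = det([-3 -3 -4; 7 -2 3; 2 7 -4]) = -275
det = (+1)·(2)·(-162) + (-1)·(2)·(84) + (+1)·(3)·(47) + (-1)·(2)·(-275) = 199

199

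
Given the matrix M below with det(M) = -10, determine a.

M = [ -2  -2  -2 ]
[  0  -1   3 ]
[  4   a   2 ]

Expanding along the column containing a, det(M) is linear in a: det(M) = (6)·a + (-28).
Set (6)·a + (-28) = -10  ⇒  (6)·a = 18  ⇒  a = 3.

a = 3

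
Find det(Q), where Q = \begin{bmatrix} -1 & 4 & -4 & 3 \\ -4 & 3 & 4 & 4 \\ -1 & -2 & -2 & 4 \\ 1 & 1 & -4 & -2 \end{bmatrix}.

214

Expand along row 1:
  + (-1) · M_11   where M_11 = det([3 4 4; -2 -2 4; 1 -4 -2]) = 100
  − (4) · M_12   where M_12 = det([-4 4 4; -1 -2 4; 1 -4 -2]) = -48
  + (-4) · M_13   where M_13 = det([-4 3 4; -1 -2 4; 1 1 -2]) = 10
  − (3) · M_14   where M_14 = det([-4 3 4; -1 -2 -2; 1 1 -4]) = -54
det = (+1)·(-1)·(100) + (-1)·(4)·(-48) + (+1)·(-4)·(10) + (-1)·(3)·(-54) = 214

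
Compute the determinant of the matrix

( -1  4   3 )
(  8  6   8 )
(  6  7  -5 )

498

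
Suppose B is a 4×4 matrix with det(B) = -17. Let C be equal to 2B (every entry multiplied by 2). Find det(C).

For a 4×4 matrix, det(2B) = 2^4·det(B) = 16·det(B).
det(C) = (16)·(-17) = -272

-272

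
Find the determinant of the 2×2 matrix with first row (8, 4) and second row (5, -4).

det = 8·(-4) − 4·5 = -32 − 20 = -52

-52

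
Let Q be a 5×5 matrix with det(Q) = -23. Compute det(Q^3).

det(Q^3) = (det Q)^3 = (-23)^3 = -12167

The determinant is -12167.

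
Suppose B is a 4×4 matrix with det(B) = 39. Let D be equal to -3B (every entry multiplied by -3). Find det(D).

For a 4×4 matrix, det(-3B) = (-3)^4·det(B) = 81·det(B).
det(D) = (81)·(39) = 3159

3159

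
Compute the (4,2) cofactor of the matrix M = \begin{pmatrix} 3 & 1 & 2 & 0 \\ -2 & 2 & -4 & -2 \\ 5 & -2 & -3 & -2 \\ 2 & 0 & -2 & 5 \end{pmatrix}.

Delete row 4 and column 2; the remaining 3×3 submatrix is [3 2 0; -2 -4 -2; 5 -3 -2].
Its determinant is -22.
The cofactor carries sign (−1)^(4+2) = +1, so C_{4,2} = +(-22) = -22.

The cofactor is -22.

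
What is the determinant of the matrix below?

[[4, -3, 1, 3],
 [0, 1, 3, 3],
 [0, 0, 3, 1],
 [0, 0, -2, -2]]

The matrix is block upper-triangular with a 2×2 block and a 2×2 block on the diagonal, so its determinant equals the product of the determinants of the diagonal blocks.
det of the 2×2 block = 4
det of the 2×2 block = -4
det = (4)·(-4) = -16

-16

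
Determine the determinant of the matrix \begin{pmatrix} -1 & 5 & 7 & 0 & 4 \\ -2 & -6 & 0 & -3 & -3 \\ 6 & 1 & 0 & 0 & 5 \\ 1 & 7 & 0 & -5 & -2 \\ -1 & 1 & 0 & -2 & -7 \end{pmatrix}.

Expand along column 3 (it has 4 zeros):
  + (7) · M_13   where M_13 = det([-2 -6 -3 -3; 6 1 0 5; 1 7 -5 -2; -1 1 -2 -7]) = 1492
det = (+1)·(7)·(1492) = 10444

10444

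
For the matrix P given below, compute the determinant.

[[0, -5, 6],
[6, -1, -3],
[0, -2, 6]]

det(P) = 108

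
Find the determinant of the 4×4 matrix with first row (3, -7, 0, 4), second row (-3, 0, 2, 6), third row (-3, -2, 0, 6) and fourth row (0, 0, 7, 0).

Expand along row 4 (it has 3 zeros):
  − (7) · M_43   where M_43 = det([3 -7 4; -3 0 6; -3 -2 6]) = 60
det = (-1)·(7)·(60) = -420

-420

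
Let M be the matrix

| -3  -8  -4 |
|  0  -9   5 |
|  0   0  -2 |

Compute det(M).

M is upper triangular, so det(M) is the product of the diagonal entries:
det = (-3) · (-9) · (-2) = -54

-54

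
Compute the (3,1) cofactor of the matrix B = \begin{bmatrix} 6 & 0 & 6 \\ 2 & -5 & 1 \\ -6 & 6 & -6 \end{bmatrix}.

Delete row 3 and column 1; the remaining 2×2 submatrix is [0 6; -5 1].
Its determinant is 0·1 − 6·(-5) = 30.
The cofactor carries sign (−1)^(3+1) = +1, so C_{3,1} = +(30) = 30.

The cofactor is 30.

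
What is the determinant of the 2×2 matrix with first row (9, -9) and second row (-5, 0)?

The determinant is -45.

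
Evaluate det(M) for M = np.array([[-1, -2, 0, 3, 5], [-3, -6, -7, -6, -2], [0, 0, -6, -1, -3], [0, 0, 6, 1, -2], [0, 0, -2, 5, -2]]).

M is block upper-triangular with a 2×2 block and a 3×3 block on the diagonal, so its determinant equals the product of the determinants of the diagonal blocks.
det of the 2×2 block = 0
det of the 3×3 block = -160
det = (0)·(-160) = 0

The determinant is 0.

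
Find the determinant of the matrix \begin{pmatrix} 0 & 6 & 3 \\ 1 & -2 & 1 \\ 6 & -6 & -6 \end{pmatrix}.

90

Expand along row 1:
  − 6 · |1 1; 6 -6| = −6·(-6 − 6) = 72
  + 3 · |1 -2; 6 -6| = 3·(-6 − (-12)) = 18
Sum: (72) + (18) = 90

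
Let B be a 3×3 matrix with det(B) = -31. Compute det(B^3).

det(B^3) = (det B)^3 = (-31)^3 = -29791

-29791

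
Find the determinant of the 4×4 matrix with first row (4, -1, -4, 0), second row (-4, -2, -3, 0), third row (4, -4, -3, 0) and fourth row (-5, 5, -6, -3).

Expand along column 4 (it has 3 zeros):
  + (-3) · M_44   where M_44 = det([4 -1 -4; -4 -2 -3; 4 -4 -3]) = -96
det = (+1)·(-3)·(-96) = 288

288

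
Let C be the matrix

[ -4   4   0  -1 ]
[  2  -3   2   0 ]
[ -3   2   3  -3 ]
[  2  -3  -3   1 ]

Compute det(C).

The determinant is -31.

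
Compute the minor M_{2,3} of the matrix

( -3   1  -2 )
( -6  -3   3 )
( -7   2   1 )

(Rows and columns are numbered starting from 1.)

Delete row 2 and column 3; the remaining 2×2 submatrix is [-3 1; -7 2].
Its determinant is (-3)·2 − 1·(-7) = 1.

1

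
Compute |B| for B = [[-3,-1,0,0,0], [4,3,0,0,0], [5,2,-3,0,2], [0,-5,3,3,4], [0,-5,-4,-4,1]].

|B| = 285

B is block lower-triangular with a 2×2 block and a 3×3 block on the diagonal, so its determinant equals the product of the determinants of the diagonal blocks.
det of the 2×2 block = -5
det of the 3×3 block = -57
det = (-5)·(-57) = 285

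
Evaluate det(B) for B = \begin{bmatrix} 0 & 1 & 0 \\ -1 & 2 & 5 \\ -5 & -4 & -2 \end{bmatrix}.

Expand along row 1:
  − 1 · |-1 5; -5 -2| = −1·(2 − (-25)) = -27

|B| = -27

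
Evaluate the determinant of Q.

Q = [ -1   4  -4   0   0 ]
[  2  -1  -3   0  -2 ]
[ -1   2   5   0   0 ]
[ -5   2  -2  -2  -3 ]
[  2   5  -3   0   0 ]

Expand along column 4 (it has 4 zeros):
  + (-2) · M_44   where M_44 = det([-1 4 -4 0; 2 -1 -3 -2; -1 2 5 0; 2 5 -3 0]) = -190
det = (+1)·(-2)·(-190) = 380

380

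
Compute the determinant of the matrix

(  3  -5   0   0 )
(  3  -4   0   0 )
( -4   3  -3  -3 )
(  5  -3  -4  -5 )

9

The matrix is block lower-triangular with a 2×2 block and a 2×2 block on the diagonal, so its determinant equals the product of the determinants of the diagonal blocks.
det of the 2×2 block = 3
det of the 2×2 block = 3
det = (3)·(3) = 9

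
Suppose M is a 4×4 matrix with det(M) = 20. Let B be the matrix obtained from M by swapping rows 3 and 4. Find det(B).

|B| = -20

Swapping two rows multiplies the determinant by −1.
det(B) = (-1)·(20) = -20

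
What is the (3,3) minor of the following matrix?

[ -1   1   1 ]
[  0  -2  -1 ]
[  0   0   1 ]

Delete row 3 and column 3; the remaining 2×2 submatrix is [-1 1; 0 -2].
Its determinant is (-1)·(-2) − 1·0 = 2.

2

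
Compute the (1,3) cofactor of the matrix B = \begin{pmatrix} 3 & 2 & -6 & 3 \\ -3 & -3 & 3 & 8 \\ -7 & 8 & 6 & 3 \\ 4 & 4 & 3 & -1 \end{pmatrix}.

Delete row 1 and column 3; the remaining 3×3 submatrix is [-3 -3 8; -7 8 3; 4 4 -1].
Its determinant is -435.
The cofactor carries sign (−1)^(1+3) = +1, so C_{1,3} = +(-435) = -435.

The cofactor is -435.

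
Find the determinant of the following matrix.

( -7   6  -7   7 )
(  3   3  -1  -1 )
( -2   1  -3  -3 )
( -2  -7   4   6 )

Expand along row 1:
  + (-7) · M_11   where M_11 = det([3 -1 -1; 1 -3 -3; -7 4 6]) = -16
  − (6) · M_12   where M_12 = det([3 -1 -1; -2 -3 -3; -2 4 6]) = -22
  + (-7) · M_13   where M_13 = det([3 3 -1; -2 1 -3; -2 -7 6]) = -7
  − (7) · M_14   where M_14 = det([3 3 -1; -2 1 -3; -2 -7 4]) = -25
det = (+1)·(-7)·(-16) + (-1)·(6)·(-22) + (+1)·(-7)·(-7) + (-1)·(7)·(-25) = 468

468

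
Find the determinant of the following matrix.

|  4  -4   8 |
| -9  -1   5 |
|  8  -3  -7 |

The determinant is 460.

Expand along column 1:
  + 4 · |-1 5; -3 -7| = 4·(7 − (-15)) = 88
  − (-9) · |-4 8; -3 -7| = −(-9)·(28 − (-24)) = 468
  + 8 · |-4 8; -1 5| = 8·(-20 − (-8)) = -96
Sum: (88) + (468) + (-96) = 460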